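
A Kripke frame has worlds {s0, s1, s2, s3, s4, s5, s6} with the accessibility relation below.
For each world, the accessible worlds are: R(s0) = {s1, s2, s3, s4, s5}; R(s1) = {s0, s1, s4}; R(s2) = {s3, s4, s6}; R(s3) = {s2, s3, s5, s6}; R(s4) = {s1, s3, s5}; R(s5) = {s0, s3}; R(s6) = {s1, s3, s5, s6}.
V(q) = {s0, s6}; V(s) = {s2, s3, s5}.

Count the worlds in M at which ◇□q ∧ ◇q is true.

Recall that □ψ holds at a world iff ψ holds at every accessible world, and ◇ψ holds iff ψ holds at some accessible world.
Let φ = ◇□q ∧ ◇q. Evaluate φ at each world:
  s0 (successors {s1, s2, s3, s4, s5}): φ is false.
  s1 (successors {s0, s1, s4}): φ is false.
  s2 (successors {s3, s4, s6}): φ is false.
  s3 (successors {s2, s3, s5, s6}): φ is false.
  s4 (successors {s1, s3, s5}): φ is false.
  s5 (successors {s0, s3}): φ is false.
  s6 (successors {s1, s3, s5, s6}): φ is false.
For instance, at s2:
  At s2: ◇□q is false, ◇q is true, so ◇□q ∧ ◇q is false.
    At s2: ◇□q requires □q at some successor in {s3, s4, s6}.
      At s3: □q is false.
      At s4: □q is false.
      At s6: □q is false.
    So ◇□q is false at s2.
    At s2: ◇q requires q at some successor in {s3, s4, s6}.
      q holds at s6, so ◇q is true at s2.
Satisfying worlds: none.

0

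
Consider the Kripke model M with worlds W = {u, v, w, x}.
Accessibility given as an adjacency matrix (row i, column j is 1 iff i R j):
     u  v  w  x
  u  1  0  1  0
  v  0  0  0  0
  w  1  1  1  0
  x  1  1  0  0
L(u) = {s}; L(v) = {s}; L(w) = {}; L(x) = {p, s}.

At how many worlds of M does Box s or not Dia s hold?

Let φ = Box s or not Dia s. Evaluate φ at each world:
  u (successors {u, w}): φ is false.
  v (successors ∅): φ is true.
  w (successors {u, v, w}): φ is false.
  x (successors {u, v}): φ is true.
For instance, at w:
  At w: Box s is false, not Dia s is false, so Box s or not Dia s is false.
    At w: Box s requires s at every successor {u, v, w}.
      s fails at w, so Box s is false at w.
    At w: Dia s is true, so not Dia s is false.
      At w: Dia s requires s at some successor in {u, v, w}.
        s holds at u, so Dia s is true at w.
Satisfying worlds: {v, x}

2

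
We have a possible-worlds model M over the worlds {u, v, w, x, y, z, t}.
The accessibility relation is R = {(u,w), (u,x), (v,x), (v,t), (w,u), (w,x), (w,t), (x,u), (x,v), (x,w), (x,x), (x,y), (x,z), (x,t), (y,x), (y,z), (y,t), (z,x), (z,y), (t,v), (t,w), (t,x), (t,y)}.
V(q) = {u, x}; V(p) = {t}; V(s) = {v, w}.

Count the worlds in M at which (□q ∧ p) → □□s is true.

Let φ = (□q ∧ p) → □□s. Evaluate φ at each world:
  u (successors {w, x}): φ is true.
  v (successors {x, t}): φ is true.
  w (successors {u, x, t}): φ is true.
  x (successors {u, v, w, x, y, z, t}): φ is true.
  y (successors {x, z, t}): φ is true.
  z (successors {x, y}): φ is true.
  t (successors {v, w, x, y}): φ is true.
For instance, at u:
  At u: □q ∧ p is false, □□s is false, so (□q ∧ p) → □□s is true.
    At u: □q is false, p is false, so □q ∧ p is false.
      At u: □q requires q at every successor {w, x}.
        q fails at w, so □q is false at u.
    At u: □□s requires □s at every successor {w, x}.
      □s fails at w, so □□s is false at u.
Satisfying worlds: {u, v, w, x, y, z, t}

7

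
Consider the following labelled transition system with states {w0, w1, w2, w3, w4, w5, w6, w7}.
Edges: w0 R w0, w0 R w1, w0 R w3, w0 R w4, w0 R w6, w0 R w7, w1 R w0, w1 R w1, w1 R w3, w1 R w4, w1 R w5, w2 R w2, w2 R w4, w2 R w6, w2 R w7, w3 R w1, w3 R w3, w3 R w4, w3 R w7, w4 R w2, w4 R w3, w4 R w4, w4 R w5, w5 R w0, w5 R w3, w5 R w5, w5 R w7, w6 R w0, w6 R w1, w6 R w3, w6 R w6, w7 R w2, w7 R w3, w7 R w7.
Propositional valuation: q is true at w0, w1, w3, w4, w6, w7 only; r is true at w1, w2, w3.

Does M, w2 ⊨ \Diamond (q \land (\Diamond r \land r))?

Recall that \Diamond ψ holds at a world iff ψ holds at some accessible world.
At w2: \Diamond (q \land (\Diamond r \land r)) requires q \land (\Diamond r \land r) at some successor in {w2, w4, w6, w7}.
  At w2: q \land (\Diamond r \land r) is false.
  At w4: q \land (\Diamond r \land r) is false.
  At w6: q \land (\Diamond r \land r) is false.
  At w7: q \land (\Diamond r \land r) is false.
So \Diamond (q \land (\Diamond r \land r)) is false at w2.

No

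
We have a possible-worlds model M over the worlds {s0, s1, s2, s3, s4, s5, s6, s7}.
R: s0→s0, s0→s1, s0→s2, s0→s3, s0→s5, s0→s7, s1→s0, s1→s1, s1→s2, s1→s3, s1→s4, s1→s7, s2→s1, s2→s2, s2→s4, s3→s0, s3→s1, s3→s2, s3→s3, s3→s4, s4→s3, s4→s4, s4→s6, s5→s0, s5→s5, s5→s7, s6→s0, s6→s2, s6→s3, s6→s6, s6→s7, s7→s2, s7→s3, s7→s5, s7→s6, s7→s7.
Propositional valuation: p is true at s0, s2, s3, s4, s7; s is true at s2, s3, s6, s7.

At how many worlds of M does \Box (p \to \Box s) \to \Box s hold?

Let φ = \Box (p \to \Box s) \to \Box s. Evaluate φ at each world:
  s0 (successors {s0, s1, s2, s3, s5, s7}): φ is true.
  s1 (successors {s0, s1, s2, s3, s4, s7}): φ is true.
  s2 (successors {s1, s2, s4}): φ is true.
  s3 (successors {s0, s1, s2, s3, s4}): φ is true.
  s4 (successors {s3, s4, s6}): φ is true.
  s5 (successors {s0, s5, s7}): φ is true.
  s6 (successors {s0, s2, s3, s6, s7}): φ is true.
  s7 (successors {s2, s3, s5, s6, s7}): φ is true.
For instance, at s6:
  At s6: \Box (p \to \Box s) is false, \Box s is false, so \Box (p \to \Box s) \to \Box s is true.
    At s6: \Box (p \to \Box s) requires p \to \Box s at every successor {s0, s2, s3, s6, s7}.
      p \to \Box s fails at s0, so \Box (p \to \Box s) is false at s6.
    At s6: \Box s requires s at every successor {s0, s2, s3, s6, s7}.
      s fails at s0, so \Box s is false at s6.
Satisfying worlds: {s0, s1, s2, s3, s4, s5, s6, s7}

8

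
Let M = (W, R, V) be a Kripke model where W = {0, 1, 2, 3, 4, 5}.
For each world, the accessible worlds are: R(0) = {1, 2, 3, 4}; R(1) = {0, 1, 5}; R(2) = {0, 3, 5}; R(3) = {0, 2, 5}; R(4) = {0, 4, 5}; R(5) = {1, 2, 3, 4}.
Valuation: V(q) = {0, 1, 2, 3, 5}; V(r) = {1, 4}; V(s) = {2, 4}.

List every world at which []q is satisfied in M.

Let φ = []q. Evaluate φ at each world:
  0 (successors {1, 2, 3, 4}): φ is false.
  1 (successors {0, 1, 5}): φ is true.
  2 (successors {0, 3, 5}): φ is true.
  3 (successors {0, 2, 5}): φ is true.
  4 (successors {0, 4, 5}): φ is false.
  5 (successors {1, 2, 3, 4}): φ is false.
For instance, at 0:
  At 0: []q requires q at every successor {1, 2, 3, 4}.
    q fails at 4, so []q is false at 0.
Satisfying worlds: {1, 2, 3}

1, 2, 3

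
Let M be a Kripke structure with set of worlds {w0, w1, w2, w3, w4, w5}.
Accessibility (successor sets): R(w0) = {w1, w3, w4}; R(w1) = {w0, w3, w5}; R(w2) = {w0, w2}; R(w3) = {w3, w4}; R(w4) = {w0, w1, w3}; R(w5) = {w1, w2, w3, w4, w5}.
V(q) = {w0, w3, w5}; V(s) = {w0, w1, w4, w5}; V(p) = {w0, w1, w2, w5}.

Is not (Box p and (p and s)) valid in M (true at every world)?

Yes

Let φ = not (Box p and (p and s)). Evaluate φ at each world:
  w0 (successors {w1, w3, w4}): φ is true.
  w1 (successors {w0, w3, w5}): φ is true.
  w2 (successors {w0, w2}): φ is true.
  w3 (successors {w3, w4}): φ is true.
  w4 (successors {w0, w1, w3}): φ is true.
  w5 (successors {w1, w2, w3, w4, w5}): φ is true.
For instance, at w3:
  At w3: Box p and (p and s) is false, so not (Box p and (p and s)) is true.
    At w3: Box p is false, p and s is false, so Box p and (p and s) is false.
      At w3: Box p requires p at every successor {w3, w4}.
        p fails at w3, so Box p is false at w3.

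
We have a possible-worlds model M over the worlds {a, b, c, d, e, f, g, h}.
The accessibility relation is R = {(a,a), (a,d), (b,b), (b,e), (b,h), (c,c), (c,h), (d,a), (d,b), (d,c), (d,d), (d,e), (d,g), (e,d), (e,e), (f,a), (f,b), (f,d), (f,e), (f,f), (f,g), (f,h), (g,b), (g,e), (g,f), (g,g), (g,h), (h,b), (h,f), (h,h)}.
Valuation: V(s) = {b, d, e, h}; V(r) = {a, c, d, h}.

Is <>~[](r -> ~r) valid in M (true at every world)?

Let φ = <>~[](r -> ~r). Evaluate φ at each world:
  a (successors {a, d}): φ is true.
  b (successors {b, e, h}): φ is true.
  c (successors {c, h}): φ is true.
  d (successors {a, b, c, d, e, g}): φ is true.
  e (successors {d, e}): φ is true.
  f (successors {a, b, d, e, f, g, h}): φ is true.
  g (successors {b, e, f, g, h}): φ is true.
  h (successors {b, f, h}): φ is true.
For instance, at d:
  At d: <>~[](r -> ~r) requires ~[](r -> ~r) at some successor in {a, b, c, d, e, g}.
    ~[](r -> ~r) holds at a, so <>~[](r -> ~r) is true at d.
      At a: [](r -> ~r) is false, so ~[](r -> ~r) is true.

Yes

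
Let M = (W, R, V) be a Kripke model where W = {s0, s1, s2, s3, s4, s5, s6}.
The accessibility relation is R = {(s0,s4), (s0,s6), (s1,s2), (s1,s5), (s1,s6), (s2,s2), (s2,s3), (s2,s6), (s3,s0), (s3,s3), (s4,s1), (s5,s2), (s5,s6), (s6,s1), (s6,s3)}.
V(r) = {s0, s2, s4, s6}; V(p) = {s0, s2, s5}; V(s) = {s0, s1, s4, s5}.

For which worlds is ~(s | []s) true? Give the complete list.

Let φ = ~(s | []s). Evaluate φ at each world:
  s0 (successors {s4, s6}): φ is false.
  s1 (successors {s2, s5, s6}): φ is false.
  s2 (successors {s2, s3, s6}): φ is true.
  s3 (successors {s0, s3}): φ is true.
  s4 (successors {s1}): φ is false.
  s5 (successors {s2, s6}): φ is false.
  s6 (successors {s1, s3}): φ is true.
For instance, at s3:
  At s3: s | []s is false, so ~(s | []s) is true.
    At s3: s is false, []s is false, so s | []s is false.
      At s3: []s requires s at every successor {s0, s3}.
        s fails at s3, so []s is false at s3.
Satisfying worlds: {s2, s3, s6}

s2, s3, s6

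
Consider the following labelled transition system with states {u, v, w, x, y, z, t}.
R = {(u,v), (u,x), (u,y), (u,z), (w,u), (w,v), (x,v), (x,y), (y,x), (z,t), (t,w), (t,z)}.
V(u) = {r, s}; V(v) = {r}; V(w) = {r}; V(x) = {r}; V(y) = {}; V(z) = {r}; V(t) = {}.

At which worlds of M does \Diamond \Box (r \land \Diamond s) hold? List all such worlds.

u, w, x

Let φ = \Diamond \Box (r \land \Diamond s). Evaluate φ at each world:
  u (successors {v, x, y, z}): φ is true.
  v (successors ∅): φ is false.
  w (successors {u, v}): φ is true.
  x (successors {v, y}): φ is true.
  y (successors {x}): φ is false.
  z (successors {t}): φ is false.
  t (successors {w, z}): φ is false.
For instance, at u:
  At u: \Diamond \Box (r \land \Diamond s) requires \Box (r \land \Diamond s) at some successor in {v, x, y, z}.
    \Box (r \land \Diamond s) holds at v, so \Diamond \Box (r \land \Diamond s) is true at u.
      At v: no accessible worlds, so \Box (r \land \Diamond s) holds vacuously.
Satisfying worlds: {u, w, x}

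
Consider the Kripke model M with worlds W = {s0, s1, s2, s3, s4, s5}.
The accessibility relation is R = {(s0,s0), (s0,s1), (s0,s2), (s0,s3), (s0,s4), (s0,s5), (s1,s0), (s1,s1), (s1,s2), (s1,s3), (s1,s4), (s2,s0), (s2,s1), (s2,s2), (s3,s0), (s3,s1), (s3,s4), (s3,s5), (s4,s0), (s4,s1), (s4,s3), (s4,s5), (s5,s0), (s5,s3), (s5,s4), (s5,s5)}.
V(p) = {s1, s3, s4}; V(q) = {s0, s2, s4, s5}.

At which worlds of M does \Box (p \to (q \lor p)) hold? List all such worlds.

Let φ = \Box (p \to (q \lor p)). Evaluate φ at each world:
  s0 (successors {s0, s1, s2, s3, s4, s5}): φ is true.
  s1 (successors {s0, s1, s2, s3, s4}): φ is true.
  s2 (successors {s0, s1, s2}): φ is true.
  s3 (successors {s0, s1, s4, s5}): φ is true.
  s4 (successors {s0, s1, s3, s5}): φ is true.
  s5 (successors {s0, s3, s4, s5}): φ is true.
For instance, at s0:
  At s0: \Box (p \to (q \lor p)) requires p \to (q \lor p) at every successor {s0, s1, s2, s3, s4, s5}.
    At s0: p \to (q \lor p) is true.
    At s1: p \to (q \lor p) is true.
    At s2: p \to (q \lor p) is true.
    At s3: p \to (q \lor p) is true.
    At s4: p \to (q \lor p) is true.
    At s5: p \to (q \lor p) is true.
  So \Box (p \to (q \lor p)) is true at s0.
Satisfying worlds: {s0, s1, s2, s3, s4, s5}

s0, s1, s2, s3, s4, s5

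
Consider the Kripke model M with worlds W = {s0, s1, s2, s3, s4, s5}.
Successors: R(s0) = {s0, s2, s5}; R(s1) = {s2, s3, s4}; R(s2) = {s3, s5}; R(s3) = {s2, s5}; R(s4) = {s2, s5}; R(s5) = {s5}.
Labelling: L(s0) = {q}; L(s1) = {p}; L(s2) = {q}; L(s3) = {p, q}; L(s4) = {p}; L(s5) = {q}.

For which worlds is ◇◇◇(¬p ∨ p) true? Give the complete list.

Let φ = ◇◇◇(¬p ∨ p). Evaluate φ at each world:
  s0 (successors {s0, s2, s5}): φ is true.
  s1 (successors {s2, s3, s4}): φ is true.
  s2 (successors {s3, s5}): φ is true.
  s3 (successors {s2, s5}): φ is true.
  s4 (successors {s2, s5}): φ is true.
  s5 (successors {s5}): φ is true.
For instance, at s5:
  At s5: ◇◇◇(¬p ∨ p) requires ◇◇(¬p ∨ p) at some successor in {s5}.
    ◇◇(¬p ∨ p) holds at s5, so ◇◇◇(¬p ∨ p) is true at s5.
      At s5: ◇◇(¬p ∨ p) requires ◇(¬p ∨ p) at some successor in {s5}.
        ◇(¬p ∨ p) holds at s5, so ◇◇(¬p ∨ p) is true at s5.
Satisfying worlds: {s0, s1, s2, s3, s4, s5}

s0, s1, s2, s3, s4, s5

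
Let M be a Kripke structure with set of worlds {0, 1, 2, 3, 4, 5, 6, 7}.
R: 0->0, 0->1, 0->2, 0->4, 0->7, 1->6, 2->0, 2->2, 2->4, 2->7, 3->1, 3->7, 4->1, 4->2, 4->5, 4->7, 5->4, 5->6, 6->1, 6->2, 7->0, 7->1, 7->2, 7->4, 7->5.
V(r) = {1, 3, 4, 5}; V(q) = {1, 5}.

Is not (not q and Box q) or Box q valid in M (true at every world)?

Let φ = not (not q and Box q) or Box q. Evaluate φ at each world:
  0 (successors {0, 1, 2, 4, 7}): φ is true.
  1 (successors {6}): φ is true.
  2 (successors {0, 2, 4, 7}): φ is true.
  3 (successors {1, 7}): φ is true.
  4 (successors {1, 2, 5, 7}): φ is true.
  5 (successors {4, 6}): φ is true.
  6 (successors {1, 2}): φ is true.
  7 (successors {0, 1, 2, 4, 5}): φ is true.
For instance, at 4:
  At 4: not (not q and Box q) is true, Box q is false, so not (not q and Box q) or Box q is true.
    At 4: not q and Box q is false, so not (not q and Box q) is true.
      At 4: not q is true, Box q is false, so not q and Box q is false.
    At 4: Box q requires q at every successor {1, 2, 5, 7}.
      q fails at 2, so Box q is false at 4.

Yes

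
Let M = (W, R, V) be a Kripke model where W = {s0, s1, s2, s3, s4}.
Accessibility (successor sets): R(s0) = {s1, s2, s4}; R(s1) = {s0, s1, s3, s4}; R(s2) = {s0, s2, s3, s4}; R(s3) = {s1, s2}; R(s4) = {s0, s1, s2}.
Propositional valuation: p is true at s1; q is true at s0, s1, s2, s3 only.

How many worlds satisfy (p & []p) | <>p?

4

Let φ = (p & []p) | <>p. Evaluate φ at each world:
  s0 (successors {s1, s2, s4}): φ is true.
  s1 (successors {s0, s1, s3, s4}): φ is true.
  s2 (successors {s0, s2, s3, s4}): φ is false.
  s3 (successors {s1, s2}): φ is true.
  s4 (successors {s0, s1, s2}): φ is true.
For instance, at s0:
  At s0: p & []p is false, <>p is true, so (p & []p) | <>p is true.
    At s0: p is false, []p is false, so p & []p is false.
      At s0: []p requires p at every successor {s1, s2, s4}.
        p fails at s2, so []p is false at s0.
    At s0: <>p requires p at some successor in {s1, s2, s4}.
      p holds at s1, so <>p is true at s0.
Satisfying worlds: {s0, s1, s3, s4}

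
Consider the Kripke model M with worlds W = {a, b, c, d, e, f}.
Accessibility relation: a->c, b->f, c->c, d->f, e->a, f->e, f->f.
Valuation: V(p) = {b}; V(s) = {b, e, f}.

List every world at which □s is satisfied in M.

Recall that □ψ holds at a world iff ψ holds at every accessible world, and ◇ψ holds iff ψ holds at some accessible world.
Let φ = □s. Evaluate φ at each world:
  a (successors {c}): φ is false.
  b (successors {f}): φ is true.
  c (successors {c}): φ is false.
  d (successors {f}): φ is true.
  e (successors {a}): φ is false.
  f (successors {e, f}): φ is true.
For instance, at c:
  At c: □s requires s at every successor {c}.
    s fails at c, so □s is false at c.
Satisfying worlds: {b, d, f}

b, d, f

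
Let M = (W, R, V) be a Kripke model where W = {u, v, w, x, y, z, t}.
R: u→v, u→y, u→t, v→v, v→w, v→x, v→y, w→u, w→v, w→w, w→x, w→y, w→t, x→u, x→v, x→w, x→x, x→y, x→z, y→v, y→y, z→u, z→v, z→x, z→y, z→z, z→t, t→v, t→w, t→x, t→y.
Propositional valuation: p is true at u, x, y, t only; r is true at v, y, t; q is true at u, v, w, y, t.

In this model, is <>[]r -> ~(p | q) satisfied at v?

At v: <>[]r is true, ~(p | q) is false, so <>[]r -> ~(p | q) is false.
  At v: <>[]r requires []r at some successor in {v, w, x, y}.
    []r holds at y, so <>[]r is true at v.
      At y: []r requires r at every successor {v, y}.
        At v: r is true.
        At y: r is true.
      So []r is true at y.

No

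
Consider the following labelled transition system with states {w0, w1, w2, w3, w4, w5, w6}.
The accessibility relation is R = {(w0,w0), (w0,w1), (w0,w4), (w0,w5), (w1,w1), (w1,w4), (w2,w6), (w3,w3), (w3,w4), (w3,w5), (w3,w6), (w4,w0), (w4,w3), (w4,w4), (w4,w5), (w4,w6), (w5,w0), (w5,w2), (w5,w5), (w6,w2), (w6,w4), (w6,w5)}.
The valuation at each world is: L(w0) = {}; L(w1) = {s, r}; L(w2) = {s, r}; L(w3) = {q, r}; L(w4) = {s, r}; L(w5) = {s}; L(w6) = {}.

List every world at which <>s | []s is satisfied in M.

Let φ = <>s | []s. Evaluate φ at each world:
  w0 (successors {w0, w1, w4, w5}): φ is true.
  w1 (successors {w1, w4}): φ is true.
  w2 (successors {w6}): φ is false.
  w3 (successors {w3, w4, w5, w6}): φ is true.
  w4 (successors {w0, w3, w4, w5, w6}): φ is true.
  w5 (successors {w0, w2, w5}): φ is true.
  w6 (successors {w2, w4, w5}): φ is true.
For instance, at w1:
  At w1: <>s is true, []s is true, so <>s | []s is true.
    At w1: <>s requires s at some successor in {w1, w4}.
      s holds at w1, so <>s is true at w1.
    At w1: []s requires s at every successor {w1, w4}.
      At w1: s is true.
      At w4: s is true.
    So []s is true at w1.
Satisfying worlds: {w0, w1, w3, w4, w5, w6}

w0, w1, w3, w4, w5, w6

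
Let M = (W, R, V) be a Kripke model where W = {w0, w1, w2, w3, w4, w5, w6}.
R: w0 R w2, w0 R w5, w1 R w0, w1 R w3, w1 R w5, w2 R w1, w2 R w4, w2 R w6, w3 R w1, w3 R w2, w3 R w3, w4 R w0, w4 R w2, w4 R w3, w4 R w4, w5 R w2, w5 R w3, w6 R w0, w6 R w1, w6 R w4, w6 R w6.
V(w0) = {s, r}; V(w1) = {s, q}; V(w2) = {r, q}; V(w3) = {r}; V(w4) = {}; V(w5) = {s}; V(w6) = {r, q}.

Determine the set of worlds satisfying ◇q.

w0, w2, w3, w4, w5, w6

Let φ = ◇q. Evaluate φ at each world:
  w0 (successors {w2, w5}): φ is true.
  w1 (successors {w0, w3, w5}): φ is false.
  w2 (successors {w1, w4, w6}): φ is true.
  w3 (successors {w1, w2, w3}): φ is true.
  w4 (successors {w0, w2, w3, w4}): φ is true.
  w5 (successors {w2, w3}): φ is true.
  w6 (successors {w0, w1, w4, w6}): φ is true.
For instance, at w4:
  At w4: ◇q requires q at some successor in {w0, w2, w3, w4}.
    q holds at w2, so ◇q is true at w4.
Satisfying worlds: {w0, w2, w3, w4, w5, w6}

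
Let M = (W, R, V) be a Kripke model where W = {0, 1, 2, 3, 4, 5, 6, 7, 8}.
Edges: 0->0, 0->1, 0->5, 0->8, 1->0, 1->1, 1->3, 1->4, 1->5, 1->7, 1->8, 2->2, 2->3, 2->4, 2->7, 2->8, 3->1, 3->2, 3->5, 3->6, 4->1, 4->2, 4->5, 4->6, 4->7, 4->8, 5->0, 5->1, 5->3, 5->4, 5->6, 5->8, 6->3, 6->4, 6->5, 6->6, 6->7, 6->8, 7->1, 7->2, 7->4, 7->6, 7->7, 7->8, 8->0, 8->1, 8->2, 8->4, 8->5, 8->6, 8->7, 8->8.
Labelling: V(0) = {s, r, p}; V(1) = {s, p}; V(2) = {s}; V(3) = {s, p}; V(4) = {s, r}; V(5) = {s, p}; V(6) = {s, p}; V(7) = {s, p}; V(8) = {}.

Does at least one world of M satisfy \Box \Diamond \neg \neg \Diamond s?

Yes

Let φ = \Box \Diamond \neg \neg \Diamond s. Evaluate φ at each world:
  0 (successors {0, 1, 5, 8}): φ is true.
  1 (successors {0, 1, 3, 4, 5, 7, 8}): φ is true.
  2 (successors {2, 3, 4, 7, 8}): φ is true.
  3 (successors {1, 2, 5, 6}): φ is true.
  4 (successors {1, 2, 5, 6, 7, 8}): φ is true.
  5 (successors {0, 1, 3, 4, 6, 8}): φ is true.
  6 (successors {3, 4, 5, 6, 7, 8}): φ is true.
  7 (successors {1, 2, 4, 6, 7, 8}): φ is true.
  8 (successors {0, 1, 2, 4, 5, 6, 7, 8}): φ is true.
Detail at 0 (witness):
  At 0: \Box \Diamond \neg \neg \Diamond s requires \Diamond \neg \neg \Diamond s at every successor {0, 1, 5, 8}.
    At 0: \Diamond \neg \neg \Diamond s is true.
    At 1: \Diamond \neg \neg \Diamond s is true.
    At 5: \Diamond \neg \neg \Diamond s is true.
    At 8: \Diamond \neg \neg \Diamond s is true.
  So \Box \Diamond \neg \neg \Diamond s is true at 0.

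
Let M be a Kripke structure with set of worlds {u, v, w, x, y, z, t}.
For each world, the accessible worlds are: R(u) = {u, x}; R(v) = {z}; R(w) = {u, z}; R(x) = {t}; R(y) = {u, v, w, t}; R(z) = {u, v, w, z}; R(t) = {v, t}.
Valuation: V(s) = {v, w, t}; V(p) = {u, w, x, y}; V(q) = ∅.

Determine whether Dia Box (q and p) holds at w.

At w: Dia Box (q and p) requires Box (q and p) at some successor in {u, z}.
  At u: Box (q and p) is false.
  At z: Box (q and p) is false.
So Dia Box (q and p) is false at w.

No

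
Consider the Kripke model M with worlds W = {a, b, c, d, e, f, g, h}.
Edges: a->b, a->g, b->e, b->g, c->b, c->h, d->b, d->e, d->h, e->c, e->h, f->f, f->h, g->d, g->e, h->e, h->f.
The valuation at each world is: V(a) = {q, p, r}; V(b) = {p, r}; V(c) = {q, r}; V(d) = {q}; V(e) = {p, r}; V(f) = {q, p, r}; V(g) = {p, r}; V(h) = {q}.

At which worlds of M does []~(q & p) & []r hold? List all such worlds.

Let φ = []~(q & p) & []r. Evaluate φ at each world:
  a (successors {b, g}): φ is true.
  b (successors {e, g}): φ is true.
  c (successors {b, h}): φ is false.
  d (successors {b, e, h}): φ is false.
  e (successors {c, h}): φ is false.
  f (successors {f, h}): φ is false.
  g (successors {d, e}): φ is false.
  h (successors {e, f}): φ is false.
For instance, at e:
  At e: []~(q & p) is true, []r is false, so []~(q & p) & []r is false.
    At e: []~(q & p) requires ~(q & p) at every successor {c, h}.
      At c: ~(q & p) is true.
      At h: ~(q & p) is true.
    So []~(q & p) is true at e.
    At e: []r requires r at every successor {c, h}.
      r fails at h, so []r is false at e.
Satisfying worlds: {a, b}

a, b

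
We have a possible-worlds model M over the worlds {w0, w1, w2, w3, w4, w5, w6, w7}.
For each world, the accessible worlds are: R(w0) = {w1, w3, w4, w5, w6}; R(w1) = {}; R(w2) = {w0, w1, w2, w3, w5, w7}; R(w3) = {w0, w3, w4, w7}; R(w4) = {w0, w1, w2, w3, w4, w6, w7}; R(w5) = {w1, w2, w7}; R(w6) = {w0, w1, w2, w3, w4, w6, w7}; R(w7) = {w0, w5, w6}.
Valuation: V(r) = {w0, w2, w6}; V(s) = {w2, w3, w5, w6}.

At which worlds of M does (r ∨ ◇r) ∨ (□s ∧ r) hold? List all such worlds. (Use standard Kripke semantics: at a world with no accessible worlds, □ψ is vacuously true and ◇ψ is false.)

w0, w2, w3, w4, w5, w6, w7

Recall that □ψ holds at a world iff ψ holds at every accessible world, and ◇ψ holds iff ψ holds at some accessible world.
Let φ = (r ∨ ◇r) ∨ (□s ∧ r). Evaluate φ at each world:
  w0 (successors {w1, w3, w4, w5, w6}): φ is true.
  w1 (successors ∅): φ is false.
  w2 (successors {w0, w1, w2, w3, w5, w7}): φ is true.
  w3 (successors {w0, w3, w4, w7}): φ is true.
  w4 (successors {w0, w1, w2, w3, w4, w6, w7}): φ is true.
  w5 (successors {w1, w2, w7}): φ is true.
  w6 (successors {w0, w1, w2, w3, w4, w6, w7}): φ is true.
  w7 (successors {w0, w5, w6}): φ is true.
For instance, at w2:
  At w2: r ∨ ◇r is true, □s ∧ r is false, so (r ∨ ◇r) ∨ (□s ∧ r) is true.
    At w2: r is true, ◇r is true, so r ∨ ◇r is true.
      At w2: ◇r requires r at some successor in {w0, w1, w2, w3, w5, w7}.
        r holds at w0, so ◇r is true at w2.
    At w2: □s is false, r is true, so □s ∧ r is false.
      At w2: □s requires s at every successor {w0, w1, w2, w3, w5, w7}.
        s fails at w0, so □s is false at w2.
Satisfying worlds: {w0, w2, w3, w4, w5, w6, w7}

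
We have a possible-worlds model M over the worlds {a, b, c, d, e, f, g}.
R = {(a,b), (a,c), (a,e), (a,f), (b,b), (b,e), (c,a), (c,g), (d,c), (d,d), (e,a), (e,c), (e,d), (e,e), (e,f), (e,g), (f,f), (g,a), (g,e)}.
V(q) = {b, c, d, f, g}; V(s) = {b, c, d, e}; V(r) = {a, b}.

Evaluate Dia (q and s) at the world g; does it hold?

At g: Dia (q and s) requires q and s at some successor in {a, e}.
  At a: q and s is false.
  At e: q and s is false.
So Dia (q and s) is false at g.

No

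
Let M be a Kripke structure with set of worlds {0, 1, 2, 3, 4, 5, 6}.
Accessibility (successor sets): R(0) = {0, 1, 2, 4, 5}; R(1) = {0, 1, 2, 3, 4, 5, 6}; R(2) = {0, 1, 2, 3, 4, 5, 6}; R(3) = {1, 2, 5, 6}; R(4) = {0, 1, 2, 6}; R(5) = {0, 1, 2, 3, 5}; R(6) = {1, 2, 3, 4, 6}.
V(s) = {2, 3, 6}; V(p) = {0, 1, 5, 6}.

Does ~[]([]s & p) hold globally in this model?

Yes

Recall that []ψ holds at a world iff ψ holds at every accessible world, and <>ψ holds iff ψ holds at some accessible world.
Let φ = ~[]([]s & p). Evaluate φ at each world:
  0 (successors {0, 1, 2, 4, 5}): φ is true.
  1 (successors {0, 1, 2, 3, 4, 5, 6}): φ is true.
  2 (successors {0, 1, 2, 3, 4, 5, 6}): φ is true.
  3 (successors {1, 2, 5, 6}): φ is true.
  4 (successors {0, 1, 2, 6}): φ is true.
  5 (successors {0, 1, 2, 3, 5}): φ is true.
  6 (successors {1, 2, 3, 4, 6}): φ is true.
For instance, at 0:
  At 0: []([]s & p) is false, so ~[]([]s & p) is true.
    At 0: []([]s & p) requires []s & p at every successor {0, 1, 2, 4, 5}.
      []s & p fails at 0, so []([]s & p) is false at 0.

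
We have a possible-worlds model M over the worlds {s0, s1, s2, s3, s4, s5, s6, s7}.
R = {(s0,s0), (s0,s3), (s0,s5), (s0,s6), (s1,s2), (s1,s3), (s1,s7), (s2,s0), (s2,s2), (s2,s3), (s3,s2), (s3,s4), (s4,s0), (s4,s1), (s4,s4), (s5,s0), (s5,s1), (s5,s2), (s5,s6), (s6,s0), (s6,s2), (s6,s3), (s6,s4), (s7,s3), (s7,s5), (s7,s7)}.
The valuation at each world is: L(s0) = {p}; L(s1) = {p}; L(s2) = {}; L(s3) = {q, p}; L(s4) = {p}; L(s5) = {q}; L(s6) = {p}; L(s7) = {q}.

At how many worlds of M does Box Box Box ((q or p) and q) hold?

Recall that Box ψ holds at a world iff ψ holds at every accessible world, and Dia ψ holds iff ψ holds at some accessible world.
Let φ = Box Box Box ((q or p) and q). Evaluate φ at each world:
  s0 (successors {s0, s3, s5, s6}): φ is false.
  s1 (successors {s2, s3, s7}): φ is false.
  s2 (successors {s0, s2, s3}): φ is false.
  s3 (successors {s2, s4}): φ is false.
  s4 (successors {s0, s1, s4}): φ is false.
  s5 (successors {s0, s1, s2, s6}): φ is false.
  s6 (successors {s0, s2, s3, s4}): φ is false.
  s7 (successors {s3, s5, s7}): φ is false.
For instance, at s4:
  At s4: Box Box Box ((q or p) and q) requires Box Box ((q or p) and q) at every successor {s0, s1, s4}.
    Box Box ((q or p) and q) fails at s0, so Box Box Box ((q or p) and q) is false at s4.
      At s0: Box Box ((q or p) and q) requires Box ((q or p) and q) at every successor {s0, s3, s5, s6}.
        Box ((q or p) and q) fails at s0, so Box Box ((q or p) and q) is false at s0.
Satisfying worlds: none.

0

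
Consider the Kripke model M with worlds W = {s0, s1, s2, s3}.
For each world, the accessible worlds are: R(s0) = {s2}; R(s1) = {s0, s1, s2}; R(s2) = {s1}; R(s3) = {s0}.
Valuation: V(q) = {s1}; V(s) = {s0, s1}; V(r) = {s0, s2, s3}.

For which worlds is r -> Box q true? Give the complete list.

Let φ = r -> Box q. Evaluate φ at each world:
  s0 (successors {s2}): φ is false.
  s1 (successors {s0, s1, s2}): φ is true.
  s2 (successors {s1}): φ is true.
  s3 (successors {s0}): φ is false.
For instance, at s1:
  At s1: r is false, Box q is false, so r -> Box q is true.
    At s1: Box q requires q at every successor {s0, s1, s2}.
      q fails at s0, so Box q is false at s1.
Satisfying worlds: {s1, s2}

s1, s2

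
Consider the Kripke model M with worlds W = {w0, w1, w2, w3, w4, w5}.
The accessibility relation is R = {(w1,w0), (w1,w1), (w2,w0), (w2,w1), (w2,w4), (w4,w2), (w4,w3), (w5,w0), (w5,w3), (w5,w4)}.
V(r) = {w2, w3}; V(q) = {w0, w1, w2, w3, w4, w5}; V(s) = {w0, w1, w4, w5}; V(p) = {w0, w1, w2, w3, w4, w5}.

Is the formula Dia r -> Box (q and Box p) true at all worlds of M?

Yes

Recall that Box ψ holds at a world iff ψ holds at every accessible world, and Dia ψ holds iff ψ holds at some accessible world.
Let φ = Dia r -> Box (q and Box p). Evaluate φ at each world:
  w0 (successors ∅): φ is true.
  w1 (successors {w0, w1}): φ is true.
  w2 (successors {w0, w1, w4}): φ is true.
  w3 (successors ∅): φ is true.
  w4 (successors {w2, w3}): φ is true.
  w5 (successors {w0, w3, w4}): φ is true.
For instance, at w1:
  At w1: Dia r is false, Box (q and Box p) is true, so Dia r -> Box (q and Box p) is true.
    At w1: Dia r requires r at some successor in {w0, w1}.
      At w0: r is false.
      At w1: r is false.
    So Dia r is false at w1.
    At w1: Box (q and Box p) requires q and Box p at every successor {w0, w1}.
      At w0: q and Box p is true.
      At w1: q and Box p is true.
    So Box (q and Box p) is true at w1.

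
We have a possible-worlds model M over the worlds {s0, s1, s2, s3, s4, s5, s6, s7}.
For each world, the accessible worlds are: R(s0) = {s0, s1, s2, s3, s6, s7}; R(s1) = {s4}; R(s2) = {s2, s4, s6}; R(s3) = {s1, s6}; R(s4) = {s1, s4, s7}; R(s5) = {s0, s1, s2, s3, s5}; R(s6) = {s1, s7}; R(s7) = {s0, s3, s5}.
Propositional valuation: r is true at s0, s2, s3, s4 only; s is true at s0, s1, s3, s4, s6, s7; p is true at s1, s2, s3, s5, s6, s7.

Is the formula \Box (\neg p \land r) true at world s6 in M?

No

Recall that \Box ψ holds at a world iff ψ holds at every accessible world, and \Diamond ψ holds iff ψ holds at some accessible world.
At s6: \Box (\neg p \land r) requires \neg p \land r at every successor {s1, s7}.
  \neg p \land r fails at s1, so \Box (\neg p \land r) is false at s6.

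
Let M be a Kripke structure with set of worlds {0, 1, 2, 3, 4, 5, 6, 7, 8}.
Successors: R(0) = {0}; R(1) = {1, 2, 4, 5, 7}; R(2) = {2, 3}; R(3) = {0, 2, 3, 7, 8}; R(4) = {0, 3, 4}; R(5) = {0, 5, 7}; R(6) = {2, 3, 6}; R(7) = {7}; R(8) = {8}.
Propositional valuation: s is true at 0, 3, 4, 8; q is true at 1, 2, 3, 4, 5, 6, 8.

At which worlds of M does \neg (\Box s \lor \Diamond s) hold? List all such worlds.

7

Recall that \Box ψ holds at a world iff ψ holds at every accessible world, and \Diamond ψ holds iff ψ holds at some accessible world.
Let φ = \neg (\Box s \lor \Diamond s). Evaluate φ at each world:
  0 (successors {0}): φ is false.
  1 (successors {1, 2, 4, 5, 7}): φ is false.
  2 (successors {2, 3}): φ is false.
  3 (successors {0, 2, 3, 7, 8}): φ is false.
  4 (successors {0, 3, 4}): φ is false.
  5 (successors {0, 5, 7}): φ is false.
  6 (successors {2, 3, 6}): φ is false.
  7 (successors {7}): φ is true.
  8 (successors {8}): φ is false.
For instance, at 5:
  At 5: \Box s \lor \Diamond s is true, so \neg (\Box s \lor \Diamond s) is false.
    At 5: \Box s is false, \Diamond s is true, so \Box s \lor \Diamond s is true.
      At 5: \Box s requires s at every successor {0, 5, 7}.
        s fails at 5, so \Box s is false at 5.
      At 5: \Diamond s requires s at some successor in {0, 5, 7}.
        s holds at 0, so \Diamond s is true at 5.
Satisfying worlds: {7}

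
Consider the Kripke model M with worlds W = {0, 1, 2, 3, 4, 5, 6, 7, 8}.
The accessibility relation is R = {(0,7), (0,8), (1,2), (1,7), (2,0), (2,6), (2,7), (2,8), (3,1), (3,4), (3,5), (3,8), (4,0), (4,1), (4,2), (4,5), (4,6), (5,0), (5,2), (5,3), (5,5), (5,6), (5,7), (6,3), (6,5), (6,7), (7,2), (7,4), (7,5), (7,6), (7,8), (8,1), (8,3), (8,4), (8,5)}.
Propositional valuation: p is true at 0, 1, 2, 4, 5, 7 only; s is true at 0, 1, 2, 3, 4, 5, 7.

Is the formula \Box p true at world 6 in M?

No

At 6: \Box p requires p at every successor {3, 5, 7}.
  p fails at 3, so \Box p is false at 6.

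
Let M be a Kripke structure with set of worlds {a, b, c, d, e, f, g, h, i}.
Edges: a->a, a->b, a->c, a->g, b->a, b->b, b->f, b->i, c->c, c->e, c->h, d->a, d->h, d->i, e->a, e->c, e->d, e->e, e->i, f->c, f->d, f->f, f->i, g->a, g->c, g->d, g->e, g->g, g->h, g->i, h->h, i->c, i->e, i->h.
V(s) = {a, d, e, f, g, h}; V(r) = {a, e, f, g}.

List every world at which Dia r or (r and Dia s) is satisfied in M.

Let φ = Dia r or (r and Dia s). Evaluate φ at each world:
  a (successors {a, b, c, g}): φ is true.
  b (successors {a, b, f, i}): φ is true.
  c (successors {c, e, h}): φ is true.
  d (successors {a, h, i}): φ is true.
  e (successors {a, c, d, e, i}): φ is true.
  f (successors {c, d, f, i}): φ is true.
  g (successors {a, c, d, e, g, h, i}): φ is true.
  h (successors {h}): φ is false.
  i (successors {c, e, h}): φ is true.
For instance, at i:
  At i: Dia r is true, r and Dia s is false, so Dia r or (r and Dia s) is true.
    At i: Dia r requires r at some successor in {c, e, h}.
      r holds at e, so Dia r is true at i.
    At i: r is false, Dia s is true, so r and Dia s is false.
      At i: Dia s requires s at some successor in {c, e, h}.
        s holds at e, so Dia s is true at i.
Satisfying worlds: {a, b, c, d, e, f, g, i}

a, b, c, d, e, f, g, i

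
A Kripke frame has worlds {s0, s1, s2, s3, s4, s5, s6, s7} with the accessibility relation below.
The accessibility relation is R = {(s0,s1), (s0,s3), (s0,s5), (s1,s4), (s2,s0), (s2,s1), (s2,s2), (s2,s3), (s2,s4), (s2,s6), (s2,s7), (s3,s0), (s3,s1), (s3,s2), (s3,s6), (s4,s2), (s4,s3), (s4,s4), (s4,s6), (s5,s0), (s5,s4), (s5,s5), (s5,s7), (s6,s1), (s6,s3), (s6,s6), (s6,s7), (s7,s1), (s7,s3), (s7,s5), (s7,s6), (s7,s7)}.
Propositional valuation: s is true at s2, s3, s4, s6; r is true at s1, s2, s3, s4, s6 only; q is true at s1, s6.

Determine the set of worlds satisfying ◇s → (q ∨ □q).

s1, s6

Recall that □ψ holds at a world iff ψ holds at every accessible world, and ◇ψ holds iff ψ holds at some accessible world.
Let φ = ◇s → (q ∨ □q). Evaluate φ at each world:
  s0 (successors {s1, s3, s5}): φ is false.
  s1 (successors {s4}): φ is true.
  s2 (successors {s0, s1, s2, s3, s4, s6, s7}): φ is false.
  s3 (successors {s0, s1, s2, s6}): φ is false.
  s4 (successors {s2, s3, s4, s6}): φ is false.
  s5 (successors {s0, s4, s5, s7}): φ is false.
  s6 (successors {s1, s3, s6, s7}): φ is true.
  s7 (successors {s1, s3, s5, s6, s7}): φ is false.
For instance, at s1:
  At s1: ◇s is true, q ∨ □q is true, so ◇s → (q ∨ □q) is true.
    At s1: ◇s requires s at some successor in {s4}.
      s holds at s4, so ◇s is true at s1.
    At s1: q is true, □q is false, so q ∨ □q is true.
      At s1: □q requires q at every successor {s4}.
        q fails at s4, so □q is false at s1.
Satisfying worlds: {s1, s6}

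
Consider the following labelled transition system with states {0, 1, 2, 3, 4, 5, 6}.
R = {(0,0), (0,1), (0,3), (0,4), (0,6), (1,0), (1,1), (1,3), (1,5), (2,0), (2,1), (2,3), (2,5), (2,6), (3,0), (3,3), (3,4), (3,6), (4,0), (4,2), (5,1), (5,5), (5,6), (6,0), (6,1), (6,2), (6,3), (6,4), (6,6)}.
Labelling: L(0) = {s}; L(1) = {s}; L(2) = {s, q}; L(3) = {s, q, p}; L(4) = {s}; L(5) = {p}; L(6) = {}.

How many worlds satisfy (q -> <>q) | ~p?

7

Let φ = (q -> <>q) | ~p. Evaluate φ at each world:
  0 (successors {0, 1, 3, 4, 6}): φ is true.
  1 (successors {0, 1, 3, 5}): φ is true.
  2 (successors {0, 1, 3, 5, 6}): φ is true.
  3 (successors {0, 3, 4, 6}): φ is true.
  4 (successors {0, 2}): φ is true.
  5 (successors {1, 5, 6}): φ is true.
  6 (successors {0, 1, 2, 3, 4, 6}): φ is true.
For instance, at 4:
  At 4: q -> <>q is true, ~p is true, so (q -> <>q) | ~p is true.
    At 4: q is false, <>q is true, so q -> <>q is true.
      At 4: <>q requires q at some successor in {0, 2}.
        q holds at 2, so <>q is true at 4.
Satisfying worlds: {0, 1, 2, 3, 4, 5, 6}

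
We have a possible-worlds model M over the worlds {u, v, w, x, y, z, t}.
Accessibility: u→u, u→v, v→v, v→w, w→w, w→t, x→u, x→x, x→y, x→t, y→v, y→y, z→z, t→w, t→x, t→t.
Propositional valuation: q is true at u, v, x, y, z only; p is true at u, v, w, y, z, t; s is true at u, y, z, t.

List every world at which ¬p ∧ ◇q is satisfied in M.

Recall that ◇ψ holds at a world iff ψ holds at some accessible world.
Let φ = ¬p ∧ ◇q. Evaluate φ at each world:
  u (successors {u, v}): φ is false.
  v (successors {v, w}): φ is false.
  w (successors {w, t}): φ is false.
  x (successors {u, x, y, t}): φ is true.
  y (successors {v, y}): φ is false.
  z (successors {z}): φ is false.
  t (successors {w, x, t}): φ is false.
For instance, at y:
  At y: ¬p is false, ◇q is true, so ¬p ∧ ◇q is false.
    At y: ◇q requires q at some successor in {v, y}.
      q holds at v, so ◇q is true at y.
Satisfying worlds: {x}

x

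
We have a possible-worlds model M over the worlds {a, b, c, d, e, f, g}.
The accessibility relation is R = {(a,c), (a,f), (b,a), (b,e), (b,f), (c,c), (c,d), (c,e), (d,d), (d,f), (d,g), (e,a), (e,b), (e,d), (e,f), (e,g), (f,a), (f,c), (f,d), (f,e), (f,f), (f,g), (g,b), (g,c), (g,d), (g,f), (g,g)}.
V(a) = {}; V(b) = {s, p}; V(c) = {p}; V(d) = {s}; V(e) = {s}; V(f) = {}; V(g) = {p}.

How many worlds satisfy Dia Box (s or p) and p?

2

Let φ = Dia Box (s or p) and p. Evaluate φ at each world:
  a (successors {c, f}): φ is false.
  b (successors {a, e, f}): φ is false.
  c (successors {c, d, e}): φ is true.
  d (successors {d, f, g}): φ is false.
  e (successors {a, b, d, f, g}): φ is false.
  f (successors {a, c, d, e, f, g}): φ is false.
  g (successors {b, c, d, f, g}): φ is true.
For instance, at f:
  At f: Dia Box (s or p) is true, p is false, so Dia Box (s or p) and p is false.
    At f: Dia Box (s or p) requires Box (s or p) at some successor in {a, c, d, e, f, g}.
      Box (s or p) holds at c, so Dia Box (s or p) is true at f.
Satisfying worlds: {c, g}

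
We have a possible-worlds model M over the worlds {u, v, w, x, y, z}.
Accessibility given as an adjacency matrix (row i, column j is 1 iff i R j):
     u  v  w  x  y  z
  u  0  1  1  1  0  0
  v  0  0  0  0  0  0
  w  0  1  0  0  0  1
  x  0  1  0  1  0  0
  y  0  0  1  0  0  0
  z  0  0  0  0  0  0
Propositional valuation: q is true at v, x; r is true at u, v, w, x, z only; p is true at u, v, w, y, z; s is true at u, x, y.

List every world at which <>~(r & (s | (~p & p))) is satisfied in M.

u, w, x, y

Recall that <>ψ holds at a world iff ψ holds at some accessible world.
Let φ = <>~(r & (s | (~p & p))). Evaluate φ at each world:
  u (successors {v, w, x}): φ is true.
  v (successors ∅): φ is false.
  w (successors {v, z}): φ is true.
  x (successors {v, x}): φ is true.
  y (successors {w}): φ is true.
  z (successors ∅): φ is false.
For instance, at u:
  At u: <>~(r & (s | (~p & p))) requires ~(r & (s | (~p & p))) at some successor in {v, w, x}.
    ~(r & (s | (~p & p))) holds at v, so <>~(r & (s | (~p & p))) is true at u.
Satisfying worlds: {u, w, x, y}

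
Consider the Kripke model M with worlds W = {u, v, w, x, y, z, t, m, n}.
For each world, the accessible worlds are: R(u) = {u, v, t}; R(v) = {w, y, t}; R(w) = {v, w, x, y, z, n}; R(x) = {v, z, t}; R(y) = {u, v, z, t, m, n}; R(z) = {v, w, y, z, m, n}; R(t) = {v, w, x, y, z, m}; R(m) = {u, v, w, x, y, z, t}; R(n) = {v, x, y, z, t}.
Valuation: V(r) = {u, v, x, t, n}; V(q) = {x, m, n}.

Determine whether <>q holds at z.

Yes

Recall that <>ψ holds at a world iff ψ holds at some accessible world.
At z: <>q requires q at some successor in {v, w, y, z, m, n}.
  q holds at m, so <>q is true at z.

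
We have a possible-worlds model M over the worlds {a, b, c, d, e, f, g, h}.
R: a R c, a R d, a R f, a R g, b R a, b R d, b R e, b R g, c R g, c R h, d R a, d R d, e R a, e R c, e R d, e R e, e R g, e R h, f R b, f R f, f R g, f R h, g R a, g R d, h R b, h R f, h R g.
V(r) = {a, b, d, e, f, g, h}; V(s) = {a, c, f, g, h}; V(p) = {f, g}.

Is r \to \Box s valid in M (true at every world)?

Let φ = r \to \Box s. Evaluate φ at each world:
  a (successors {c, d, f, g}): φ is false.
  b (successors {a, d, e, g}): φ is false.
  c (successors {g, h}): φ is true.
  d (successors {a, d}): φ is false.
  e (successors {a, c, d, e, g, h}): φ is false.
  f (successors {b, f, g, h}): φ is false.
  g (successors {a, d}): φ is false.
  h (successors {b, f, g}): φ is false.
Detail at a (counterexample):
  At a: r is true, \Box s is false, so r \to \Box s is false.
    At a: \Box s requires s at every successor {c, d, f, g}.
      s fails at d, so \Box s is false at a.

No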